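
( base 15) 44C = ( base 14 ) 4d6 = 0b1111001100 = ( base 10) 972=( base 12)690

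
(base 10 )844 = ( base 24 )1b4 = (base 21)1j4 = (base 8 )1514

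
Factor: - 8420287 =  - 17^1*19^1*131^1  *199^1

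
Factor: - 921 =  - 3^1  *  307^1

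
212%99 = 14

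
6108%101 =48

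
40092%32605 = 7487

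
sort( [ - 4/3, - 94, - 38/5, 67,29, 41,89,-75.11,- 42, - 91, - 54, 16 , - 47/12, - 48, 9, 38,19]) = [ - 94, - 91, - 75.11, - 54, - 48, - 42, - 38/5, - 47/12,-4/3 , 9, 16, 19, 29, 38, 41, 67, 89] 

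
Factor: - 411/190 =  - 2^( - 1)*3^1*5^( - 1 ) * 19^( - 1)*137^1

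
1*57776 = 57776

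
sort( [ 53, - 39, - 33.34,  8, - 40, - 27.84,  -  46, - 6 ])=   [-46,  -  40,- 39, - 33.34, - 27.84, - 6,8,53 ] 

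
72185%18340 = 17165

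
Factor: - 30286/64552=-2^(  -  2)*19^1*797^1*8069^(-1) = -  15143/32276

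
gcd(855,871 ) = 1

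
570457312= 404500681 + 165956631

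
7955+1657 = 9612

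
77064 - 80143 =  - 3079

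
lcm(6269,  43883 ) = 43883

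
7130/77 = 7130/77 = 92.60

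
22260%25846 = 22260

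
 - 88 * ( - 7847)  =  690536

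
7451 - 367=7084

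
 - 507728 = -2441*208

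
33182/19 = 33182/19 = 1746.42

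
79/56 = 1  +  23/56 = 1.41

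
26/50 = 13/25 = 0.52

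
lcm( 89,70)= 6230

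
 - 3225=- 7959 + 4734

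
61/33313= 61/33313  =  0.00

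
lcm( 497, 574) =40754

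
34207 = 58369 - 24162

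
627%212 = 203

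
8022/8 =4011/4 = 1002.75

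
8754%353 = 282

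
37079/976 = 37079/976 =37.99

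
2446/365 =6 + 256/365 = 6.70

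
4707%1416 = 459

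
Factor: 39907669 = 197^1*202577^1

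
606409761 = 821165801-214756040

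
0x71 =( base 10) 113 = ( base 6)305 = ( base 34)3b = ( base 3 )11012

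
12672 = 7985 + 4687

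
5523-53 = 5470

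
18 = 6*3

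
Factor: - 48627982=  - 2^1*13^1 * 1870307^1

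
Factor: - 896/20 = -2^5* 5^( -1)*7^1 = -224/5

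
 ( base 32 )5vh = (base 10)6129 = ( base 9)8360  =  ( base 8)13761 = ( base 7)23604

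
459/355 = 459/355 = 1.29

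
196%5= 1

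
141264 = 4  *35316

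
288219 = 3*96073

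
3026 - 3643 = - 617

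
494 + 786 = 1280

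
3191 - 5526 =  - 2335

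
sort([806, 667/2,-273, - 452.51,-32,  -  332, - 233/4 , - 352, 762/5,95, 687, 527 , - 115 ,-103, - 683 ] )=[ - 683, - 452.51,-352, - 332,-273,-115,-103 , - 233/4, - 32,  95,762/5, 667/2, 527,687 , 806] 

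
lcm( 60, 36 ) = 180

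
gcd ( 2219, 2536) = 317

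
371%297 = 74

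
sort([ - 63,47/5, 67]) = [ - 63,47/5,67]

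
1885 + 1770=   3655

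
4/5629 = 4/5629 = 0.00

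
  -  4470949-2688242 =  - 7159191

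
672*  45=30240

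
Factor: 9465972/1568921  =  2^2*3^1 * 23^1*34297^1 * 1568921^( - 1)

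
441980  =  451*980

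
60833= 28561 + 32272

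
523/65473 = 523/65473=0.01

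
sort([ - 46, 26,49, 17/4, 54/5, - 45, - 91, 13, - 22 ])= [ - 91,  -  46, - 45, - 22, 17/4,  54/5, 13, 26,49]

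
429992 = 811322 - 381330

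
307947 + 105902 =413849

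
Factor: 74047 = 74047^1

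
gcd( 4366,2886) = 74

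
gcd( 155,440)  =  5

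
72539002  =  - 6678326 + 79217328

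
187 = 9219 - 9032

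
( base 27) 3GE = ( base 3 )10121112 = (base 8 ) 5111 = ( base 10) 2633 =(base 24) 4dh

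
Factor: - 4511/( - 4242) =2^( - 1) * 3^( - 1 )*7^(-1)*13^1*101^(-1)*347^1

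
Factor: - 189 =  - 3^3*7^1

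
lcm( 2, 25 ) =50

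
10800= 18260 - 7460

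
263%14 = 11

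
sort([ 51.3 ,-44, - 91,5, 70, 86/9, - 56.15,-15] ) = [  -  91, - 56.15, - 44,  -  15,5,86/9,51.3,70]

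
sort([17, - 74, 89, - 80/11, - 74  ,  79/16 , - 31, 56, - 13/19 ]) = [- 74, - 74, - 31, - 80/11  ,-13/19,  79/16, 17, 56, 89]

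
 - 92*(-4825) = 443900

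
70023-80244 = -10221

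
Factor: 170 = 2^1*5^1 *17^1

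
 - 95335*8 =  - 762680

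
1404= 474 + 930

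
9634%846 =328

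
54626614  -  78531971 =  - 23905357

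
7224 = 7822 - 598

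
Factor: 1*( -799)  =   - 799 = -17^1 *47^1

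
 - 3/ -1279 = 3/1279   =  0.00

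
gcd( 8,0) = 8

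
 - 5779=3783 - 9562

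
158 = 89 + 69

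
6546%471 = 423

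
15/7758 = 5/2586 = 0.00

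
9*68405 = 615645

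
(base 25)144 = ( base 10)729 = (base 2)1011011001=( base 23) 18G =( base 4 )23121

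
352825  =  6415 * 55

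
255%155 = 100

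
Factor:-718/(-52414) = 1/73 = 73^( - 1) 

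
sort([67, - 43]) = [ - 43,  67]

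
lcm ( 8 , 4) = 8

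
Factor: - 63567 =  -3^2* 7^1*1009^1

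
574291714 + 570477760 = 1144769474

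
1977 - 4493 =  - 2516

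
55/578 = 55/578 = 0.10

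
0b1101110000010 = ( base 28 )8re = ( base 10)7042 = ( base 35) 5Q7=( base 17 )1764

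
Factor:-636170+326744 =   -  309426  =  - 2^1 * 3^1*13^1*3967^1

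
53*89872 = 4763216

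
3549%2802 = 747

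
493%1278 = 493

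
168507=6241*27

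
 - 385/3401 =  - 1 + 3016/3401 = -0.11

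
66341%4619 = 1675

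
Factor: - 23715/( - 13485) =51/29  =  3^1*17^1*29^ (  -  1 )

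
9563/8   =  9563/8 = 1195.38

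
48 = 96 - 48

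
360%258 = 102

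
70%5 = 0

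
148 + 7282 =7430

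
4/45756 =1/11439 = 0.00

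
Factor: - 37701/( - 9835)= 3^2*5^ ( - 1 ) *7^ ( - 1)*59^1 * 71^1*281^( - 1 )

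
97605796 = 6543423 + 91062373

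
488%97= 3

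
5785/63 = 91+52/63= 91.83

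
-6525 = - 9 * 725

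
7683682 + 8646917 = 16330599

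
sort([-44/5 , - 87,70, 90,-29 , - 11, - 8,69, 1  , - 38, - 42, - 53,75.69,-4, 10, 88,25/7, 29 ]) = [ - 87, - 53, - 42, - 38, - 29,-11, - 44/5,  -  8, - 4,  1,25/7, 10 , 29, 69, 70, 75.69,88, 90 ] 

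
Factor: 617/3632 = 2^ (  -  4)*227^ ( - 1)*617^1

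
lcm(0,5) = 0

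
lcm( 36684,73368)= 73368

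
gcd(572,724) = 4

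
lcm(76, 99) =7524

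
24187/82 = 294 + 79/82 = 294.96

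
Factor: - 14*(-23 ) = 2^1*7^1 * 23^1 = 322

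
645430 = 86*7505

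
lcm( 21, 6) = 42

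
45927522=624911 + 45302611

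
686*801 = 549486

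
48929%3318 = 2477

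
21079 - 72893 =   -  51814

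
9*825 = 7425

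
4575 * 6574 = 30076050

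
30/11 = 30/11 = 2.73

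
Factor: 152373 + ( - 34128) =118245 = 3^1*5^1*7883^1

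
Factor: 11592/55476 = 2^1*7^1*67^( - 1 ) = 14/67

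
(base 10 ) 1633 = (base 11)1255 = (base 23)320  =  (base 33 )1gg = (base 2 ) 11001100001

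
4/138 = 2/69 = 0.03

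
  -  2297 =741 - 3038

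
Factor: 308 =2^2*7^1*11^1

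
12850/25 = 514 = 514.00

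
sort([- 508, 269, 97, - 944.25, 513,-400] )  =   [  -  944.25, - 508, - 400, 97,  269,  513]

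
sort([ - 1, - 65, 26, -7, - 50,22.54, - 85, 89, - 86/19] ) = [ - 85, - 65, - 50, - 7, - 86/19, - 1, 22.54 , 26, 89]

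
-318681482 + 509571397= 190889915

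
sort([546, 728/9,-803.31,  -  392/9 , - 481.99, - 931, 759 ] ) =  [ - 931, -803.31, - 481.99, - 392/9 , 728/9, 546, 759 ]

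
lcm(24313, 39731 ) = 1628971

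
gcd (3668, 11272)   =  4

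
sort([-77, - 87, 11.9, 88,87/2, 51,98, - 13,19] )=[ - 87, - 77, - 13,  11.9,19 , 87/2,51,  88, 98]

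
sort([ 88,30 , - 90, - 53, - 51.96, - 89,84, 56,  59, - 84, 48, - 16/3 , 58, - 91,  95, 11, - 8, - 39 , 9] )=[ - 91 , - 90,  -  89,  -  84, - 53,- 51.96,  -  39,-8, - 16/3,9, 11, 30,48,56,58,59,84 , 88,95]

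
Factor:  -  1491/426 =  -7/2 = -2^( - 1)*7^1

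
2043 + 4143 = 6186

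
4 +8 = 12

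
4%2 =0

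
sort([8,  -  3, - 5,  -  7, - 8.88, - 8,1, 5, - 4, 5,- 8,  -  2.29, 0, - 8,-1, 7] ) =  [ - 8.88, -8, - 8,  -  8, - 7,  -  5, -4, - 3,  -  2.29,-1,0,1, 5,5 , 7, 8 ] 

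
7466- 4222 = 3244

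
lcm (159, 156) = 8268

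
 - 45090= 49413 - 94503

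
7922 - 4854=3068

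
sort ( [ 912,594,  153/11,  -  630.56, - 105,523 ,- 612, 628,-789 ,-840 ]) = [-840, - 789, - 630.56 ,  -  612,-105,  153/11,523, 594,628, 912]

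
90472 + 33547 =124019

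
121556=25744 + 95812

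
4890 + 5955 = 10845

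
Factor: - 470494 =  - 2^1*367^1*641^1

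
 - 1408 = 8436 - 9844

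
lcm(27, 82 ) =2214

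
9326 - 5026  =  4300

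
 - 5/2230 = - 1/446 = - 0.00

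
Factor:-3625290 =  - 2^1*3^3*5^1*29^1*463^1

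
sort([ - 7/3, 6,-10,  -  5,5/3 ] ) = [ - 10, - 5,-7/3, 5/3, 6 ] 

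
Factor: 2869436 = 2^2*383^1*1873^1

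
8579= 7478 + 1101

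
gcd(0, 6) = 6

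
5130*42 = 215460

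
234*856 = 200304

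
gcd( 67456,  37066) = 2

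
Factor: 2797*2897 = 2797^1*2897^1 = 8102909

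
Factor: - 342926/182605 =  - 554/295 = -2^1*5^(-1)*59^( - 1 ) * 277^1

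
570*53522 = 30507540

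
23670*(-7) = -165690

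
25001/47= 25001/47 = 531.94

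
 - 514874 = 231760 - 746634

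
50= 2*25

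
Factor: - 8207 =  - 29^1*283^1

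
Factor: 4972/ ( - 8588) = -11/19 = - 11^1*19^(-1 )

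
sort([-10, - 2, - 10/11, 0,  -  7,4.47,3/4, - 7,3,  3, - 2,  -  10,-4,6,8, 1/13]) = [ - 10,  -  10,  -  7, - 7, - 4, - 2, - 2, - 10/11 , 0, 1/13,3/4 , 3,  3, 4.47 , 6, 8]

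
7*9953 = 69671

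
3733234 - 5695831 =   -  1962597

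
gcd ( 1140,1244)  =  4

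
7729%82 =21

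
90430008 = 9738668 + 80691340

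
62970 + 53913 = 116883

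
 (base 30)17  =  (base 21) 1g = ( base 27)1A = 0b100101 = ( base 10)37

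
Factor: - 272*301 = -2^4*7^1 * 17^1 * 43^1 = - 81872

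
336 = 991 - 655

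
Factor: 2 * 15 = 2^1*3^1 * 5^1 = 30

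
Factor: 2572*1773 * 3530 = 16097350680 = 2^3*3^2*5^1*197^1*353^1*643^1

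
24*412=9888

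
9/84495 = 3/28165 = 0.00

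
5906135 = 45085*131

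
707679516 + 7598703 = 715278219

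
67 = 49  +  18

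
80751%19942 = 983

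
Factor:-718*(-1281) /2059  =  919758/2059 = 2^1*3^1 * 7^1*29^(-1 )*61^1*71^( - 1 )*359^1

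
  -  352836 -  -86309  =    -  266527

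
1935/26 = 1935/26 = 74.42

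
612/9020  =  153/2255 = 0.07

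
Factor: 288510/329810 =3^1*13^(-1)  *43^ ( - 1)*163^1=489/559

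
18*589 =10602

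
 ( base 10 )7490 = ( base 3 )101021102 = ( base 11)569a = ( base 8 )16502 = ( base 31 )7OJ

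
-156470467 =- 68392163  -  88078304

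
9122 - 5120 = 4002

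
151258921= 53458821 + 97800100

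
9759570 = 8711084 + 1048486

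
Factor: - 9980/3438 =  - 2^1*3^( - 2 )*5^1*191^(- 1 )*499^1 = - 4990/1719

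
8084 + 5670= 13754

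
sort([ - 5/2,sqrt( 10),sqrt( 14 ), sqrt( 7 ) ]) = [-5/2,sqrt( 7),sqrt(10),sqrt( 14)]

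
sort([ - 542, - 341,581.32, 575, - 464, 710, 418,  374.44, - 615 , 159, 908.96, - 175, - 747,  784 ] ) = [ - 747, -615, - 542,- 464, - 341, - 175, 159,  374.44, 418 , 575, 581.32, 710,784,908.96]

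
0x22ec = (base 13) 40b9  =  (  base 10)8940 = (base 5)241230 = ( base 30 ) 9s0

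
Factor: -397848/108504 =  - 11/3 = - 3^ ( - 1)*11^1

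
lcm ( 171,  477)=9063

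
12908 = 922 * 14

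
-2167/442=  -5 + 43/442 = - 4.90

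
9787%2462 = 2401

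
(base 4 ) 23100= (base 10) 720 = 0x2d0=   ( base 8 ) 1320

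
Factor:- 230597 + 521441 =290844 = 2^2 * 3^3*2693^1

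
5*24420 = 122100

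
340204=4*85051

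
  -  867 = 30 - 897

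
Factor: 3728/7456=2^( - 1) = 1/2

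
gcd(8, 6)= 2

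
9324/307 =9324/307 = 30.37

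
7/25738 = 7/25738 = 0.00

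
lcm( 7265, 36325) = 36325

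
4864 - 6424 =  - 1560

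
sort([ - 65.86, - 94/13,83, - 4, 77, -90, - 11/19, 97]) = [ - 90, - 65.86, - 94/13, - 4, - 11/19,77, 83, 97 ]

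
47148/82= 23574/41 = 574.98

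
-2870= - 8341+5471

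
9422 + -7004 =2418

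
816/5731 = 816/5731   =  0.14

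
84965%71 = 49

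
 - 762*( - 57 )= 43434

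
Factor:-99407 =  - 7^1*11^1*1291^1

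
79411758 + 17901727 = 97313485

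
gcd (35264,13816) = 8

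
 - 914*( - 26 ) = 23764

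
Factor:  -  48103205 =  - 5^1*9620641^1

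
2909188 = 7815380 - 4906192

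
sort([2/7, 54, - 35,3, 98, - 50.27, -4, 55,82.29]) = [ - 50.27, - 35, - 4,2/7,  3,54,55,82.29, 98 ]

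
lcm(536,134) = 536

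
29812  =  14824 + 14988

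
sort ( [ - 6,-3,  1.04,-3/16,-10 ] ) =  [ -10,  -  6, - 3, -3/16,1.04 ]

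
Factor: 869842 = 2^1*434921^1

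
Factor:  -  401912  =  -2^3*7^1*7177^1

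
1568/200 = 7 + 21/25 = 7.84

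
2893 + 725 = 3618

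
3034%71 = 52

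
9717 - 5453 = 4264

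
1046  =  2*523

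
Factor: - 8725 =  - 5^2  *349^1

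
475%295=180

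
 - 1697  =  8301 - 9998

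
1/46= 1/46  =  0.02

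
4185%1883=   419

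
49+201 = 250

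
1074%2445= 1074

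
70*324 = 22680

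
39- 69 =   -  30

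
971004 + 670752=1641756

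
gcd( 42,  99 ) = 3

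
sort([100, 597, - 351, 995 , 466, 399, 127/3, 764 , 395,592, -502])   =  [ - 502,-351, 127/3,100,  395, 399, 466, 592, 597, 764,995 ] 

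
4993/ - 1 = - 4993/1 = - 4993.00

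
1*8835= 8835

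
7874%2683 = 2508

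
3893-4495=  - 602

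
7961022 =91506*87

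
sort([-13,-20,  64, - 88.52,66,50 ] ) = [ - 88.52, - 20,-13,50,64, 66]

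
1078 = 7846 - 6768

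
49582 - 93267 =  - 43685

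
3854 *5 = 19270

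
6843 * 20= 136860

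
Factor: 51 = 3^1 * 17^1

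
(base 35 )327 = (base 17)CGC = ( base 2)111010101000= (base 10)3752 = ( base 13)1928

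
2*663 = 1326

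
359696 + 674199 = 1033895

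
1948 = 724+1224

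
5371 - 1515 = 3856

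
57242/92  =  622 + 9/46=   622.20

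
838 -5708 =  - 4870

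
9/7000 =9/7000 = 0.00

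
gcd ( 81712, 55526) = 2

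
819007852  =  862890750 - 43882898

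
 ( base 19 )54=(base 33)30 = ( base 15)69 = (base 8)143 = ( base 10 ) 99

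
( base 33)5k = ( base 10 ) 185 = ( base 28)6h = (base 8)271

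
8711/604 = 14 + 255/604 =14.42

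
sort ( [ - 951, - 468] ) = [ - 951,  -  468 ] 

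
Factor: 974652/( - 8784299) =-2^2*3^1 * 7^1*41^1*283^1*1543^( - 1)*5693^( - 1 ) 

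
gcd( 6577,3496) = 1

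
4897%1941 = 1015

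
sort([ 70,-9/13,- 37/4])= [-37/4, -9/13,70]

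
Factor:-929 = -929^1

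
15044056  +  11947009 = 26991065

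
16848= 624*27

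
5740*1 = 5740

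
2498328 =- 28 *( - 89226 ) 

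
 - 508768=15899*(-32 )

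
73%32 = 9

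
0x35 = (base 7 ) 104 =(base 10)53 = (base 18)2h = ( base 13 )41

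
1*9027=9027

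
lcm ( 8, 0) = 0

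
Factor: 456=2^3*3^1*19^1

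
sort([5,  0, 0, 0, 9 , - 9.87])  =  [ - 9.87, 0,  0, 0 , 5,9]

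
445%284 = 161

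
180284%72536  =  35212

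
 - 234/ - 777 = 78/259 = 0.30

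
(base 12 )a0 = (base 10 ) 120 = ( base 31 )3r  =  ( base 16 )78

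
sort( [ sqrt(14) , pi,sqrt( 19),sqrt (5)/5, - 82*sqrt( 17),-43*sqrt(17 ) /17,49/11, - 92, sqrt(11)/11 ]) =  [ - 82*sqrt (17),-92, - 43*sqrt ( 17 ) /17 , sqrt (11)/11, sqrt(5)/5,pi,  sqrt(14),sqrt(19), 49/11]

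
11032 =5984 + 5048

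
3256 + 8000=11256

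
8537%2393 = 1358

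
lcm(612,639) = 43452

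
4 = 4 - 0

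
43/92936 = 43/92936 = 0.00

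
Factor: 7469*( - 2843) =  - 21234367 = -7^1*11^1*97^1 * 2843^1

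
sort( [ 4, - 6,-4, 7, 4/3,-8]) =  [ - 8, - 6,- 4,4/3, 4, 7 ] 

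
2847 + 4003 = 6850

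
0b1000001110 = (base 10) 526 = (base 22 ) 11K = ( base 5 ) 4101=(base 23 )MK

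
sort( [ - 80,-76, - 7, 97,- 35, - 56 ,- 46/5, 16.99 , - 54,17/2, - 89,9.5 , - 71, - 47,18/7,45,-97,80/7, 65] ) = [ - 97, - 89  , - 80,-76, - 71, - 56, - 54, - 47, - 35, - 46/5 ,-7, 18/7,17/2,9.5,80/7,  16.99,45,65,  97 ]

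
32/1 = 32 = 32.00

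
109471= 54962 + 54509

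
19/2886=19/2886  =  0.01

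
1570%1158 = 412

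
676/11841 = 676/11841 = 0.06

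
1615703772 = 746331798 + 869371974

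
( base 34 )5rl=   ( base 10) 6719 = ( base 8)15077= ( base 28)8FR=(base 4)1220333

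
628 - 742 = -114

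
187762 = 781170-593408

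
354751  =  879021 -524270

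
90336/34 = 2656 + 16/17 = 2656.94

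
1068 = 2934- 1866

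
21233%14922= 6311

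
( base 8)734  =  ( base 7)1250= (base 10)476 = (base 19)161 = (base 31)fb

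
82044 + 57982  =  140026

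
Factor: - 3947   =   - 3947^1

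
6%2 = 0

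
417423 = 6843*61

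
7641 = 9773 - 2132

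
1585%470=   175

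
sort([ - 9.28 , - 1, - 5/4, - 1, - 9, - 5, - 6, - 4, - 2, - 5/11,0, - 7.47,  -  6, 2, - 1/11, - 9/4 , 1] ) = [ - 9.28,-9,-7.47,-6, - 6, - 5, - 4, - 9/4,-2, - 5/4,-1,-1,-5/11, -1/11, 0, 1 , 2]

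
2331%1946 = 385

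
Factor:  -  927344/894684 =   -  231836/223671 = -2^2 * 3^(-1)*7^(-1 )*11^2  *  479^1*10651^( - 1 )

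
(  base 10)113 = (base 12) 95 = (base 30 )3N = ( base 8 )161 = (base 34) 3B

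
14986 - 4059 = 10927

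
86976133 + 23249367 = 110225500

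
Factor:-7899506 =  - 2^1*397^1 * 9949^1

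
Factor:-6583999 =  - 457^1*14407^1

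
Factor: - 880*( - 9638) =8481440= 2^5  *  5^1*11^1*61^1*79^1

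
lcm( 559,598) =25714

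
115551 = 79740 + 35811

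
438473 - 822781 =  - 384308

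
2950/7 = 421 + 3/7 = 421.43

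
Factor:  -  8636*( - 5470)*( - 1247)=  - 2^3*5^1 * 17^1 * 29^1*43^1 * 127^1*547^1= -58906933240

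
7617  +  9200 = 16817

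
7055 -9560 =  - 2505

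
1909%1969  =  1909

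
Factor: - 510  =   - 2^1*3^1 * 5^1 * 17^1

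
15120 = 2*7560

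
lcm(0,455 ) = 0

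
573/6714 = 191/2238 = 0.09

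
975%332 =311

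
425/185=2  +  11/37 = 2.30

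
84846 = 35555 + 49291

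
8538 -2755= 5783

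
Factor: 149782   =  2^1*74891^1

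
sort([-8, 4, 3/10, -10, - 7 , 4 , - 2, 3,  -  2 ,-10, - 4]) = [-10,-10,  -  8,- 7  ,  -  4,-2, - 2 , 3/10,3,4,4 ] 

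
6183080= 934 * 6620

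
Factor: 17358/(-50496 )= - 11/32  =  - 2^( - 5)*11^1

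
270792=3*90264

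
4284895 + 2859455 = 7144350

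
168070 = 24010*7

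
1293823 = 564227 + 729596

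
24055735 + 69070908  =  93126643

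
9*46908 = 422172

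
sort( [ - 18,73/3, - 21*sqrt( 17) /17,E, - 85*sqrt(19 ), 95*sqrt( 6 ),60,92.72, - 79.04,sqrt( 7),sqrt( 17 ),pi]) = [-85*sqrt( 19),  -  79.04, - 18, - 21*sqrt(17 ) /17,sqrt( 7),E,pi, sqrt (17),73/3,60 , 92.72, 95*sqrt ( 6 ) ]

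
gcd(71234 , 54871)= 1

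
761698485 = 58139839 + 703558646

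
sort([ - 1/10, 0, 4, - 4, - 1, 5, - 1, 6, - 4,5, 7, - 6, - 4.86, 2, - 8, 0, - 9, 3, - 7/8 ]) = [-9, - 8, - 6, - 4.86, - 4, - 4, - 1, - 1 , - 7/8, - 1/10, 0,0, 2 , 3  ,  4, 5,5, 6,  7] 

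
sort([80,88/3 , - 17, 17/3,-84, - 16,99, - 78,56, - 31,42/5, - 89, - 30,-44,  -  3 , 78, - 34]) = [ - 89, - 84, - 78, - 44, - 34,  -  31, - 30, - 17, - 16 ,-3, 17/3,42/5,88/3,56,78, 80,99] 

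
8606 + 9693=18299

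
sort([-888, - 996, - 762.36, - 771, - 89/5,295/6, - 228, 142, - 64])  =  [ - 996, - 888, - 771, - 762.36, - 228, - 64, - 89/5, 295/6,  142 ] 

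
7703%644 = 619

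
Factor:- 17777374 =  - 2^1*47^1*379^1* 499^1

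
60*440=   26400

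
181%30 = 1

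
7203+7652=14855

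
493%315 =178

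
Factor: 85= 5^1*17^1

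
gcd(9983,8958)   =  1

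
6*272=1632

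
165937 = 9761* 17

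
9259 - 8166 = 1093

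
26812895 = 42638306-15825411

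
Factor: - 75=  - 3^1*5^2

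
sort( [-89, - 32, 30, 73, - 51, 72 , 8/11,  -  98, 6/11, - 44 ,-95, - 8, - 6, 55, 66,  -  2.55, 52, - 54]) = [- 98, - 95, - 89, - 54, - 51,  -  44,-32, - 8, - 6, - 2.55,6/11,8/11, 30, 52,55, 66,  72,73]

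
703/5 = 140+ 3/5 = 140.60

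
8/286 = 4/143 = 0.03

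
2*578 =1156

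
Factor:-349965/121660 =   -  2^( - 2)*3^2*79^ ( - 1 )*101^1 = - 909/316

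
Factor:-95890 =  - 2^1*5^1*43^1 * 223^1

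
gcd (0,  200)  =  200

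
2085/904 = 2 + 277/904 = 2.31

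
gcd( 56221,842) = 1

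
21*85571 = 1796991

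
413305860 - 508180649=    - 94874789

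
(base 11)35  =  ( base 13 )2C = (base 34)14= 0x26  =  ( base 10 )38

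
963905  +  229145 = 1193050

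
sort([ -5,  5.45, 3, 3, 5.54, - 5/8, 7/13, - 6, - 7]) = [  -  7, - 6, - 5, - 5/8, 7/13, 3, 3,5.45,5.54]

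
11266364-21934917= -10668553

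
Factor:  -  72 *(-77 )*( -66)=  - 2^4*3^3*7^1*11^2  =  - 365904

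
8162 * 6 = 48972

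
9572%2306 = 348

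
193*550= 106150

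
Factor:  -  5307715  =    -  5^1*7^1*139^1 * 1091^1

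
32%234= 32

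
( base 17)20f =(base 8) 1121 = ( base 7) 1505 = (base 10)593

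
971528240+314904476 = 1286432716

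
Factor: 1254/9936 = 2^(  -  3)*3^( - 2)  *  11^1*19^1*23^(  -  1 )  =  209/1656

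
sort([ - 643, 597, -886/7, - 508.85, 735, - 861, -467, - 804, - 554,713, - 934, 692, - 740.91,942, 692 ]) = [-934, - 861, -804 , - 740.91, - 643, - 554, - 508.85, - 467,-886/7,597,692,692,713, 735,942]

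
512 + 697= 1209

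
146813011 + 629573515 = 776386526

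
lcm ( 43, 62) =2666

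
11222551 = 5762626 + 5459925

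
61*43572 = 2657892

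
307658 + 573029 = 880687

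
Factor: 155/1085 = 7^(-1)= 1/7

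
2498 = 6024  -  3526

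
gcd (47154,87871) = 1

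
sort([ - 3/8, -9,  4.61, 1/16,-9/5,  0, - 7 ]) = [ - 9 , - 7  , - 9/5, - 3/8, 0, 1/16, 4.61]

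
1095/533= 1095/533 = 2.05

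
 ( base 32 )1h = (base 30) 1J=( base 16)31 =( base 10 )49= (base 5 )144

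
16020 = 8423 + 7597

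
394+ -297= 97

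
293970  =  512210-218240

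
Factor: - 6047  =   - 6047^1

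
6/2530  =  3/1265  =  0.00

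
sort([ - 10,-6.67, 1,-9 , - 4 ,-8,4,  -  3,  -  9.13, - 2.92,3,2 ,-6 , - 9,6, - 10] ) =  [ - 10,-10, -9.13, - 9, - 9, - 8,-6.67,-6, - 4,- 3, - 2.92,1,2, 3, 4, 6]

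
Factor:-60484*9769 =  - 2^2* 9769^1*15121^1 =-590868196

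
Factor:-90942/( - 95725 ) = 2^1*3^1 *5^(- 2)*7^( - 1 )*23^1*547^(-1)* 659^1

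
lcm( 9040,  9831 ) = 786480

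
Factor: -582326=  - 2^1 * 491^1*593^1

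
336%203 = 133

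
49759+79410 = 129169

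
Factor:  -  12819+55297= 2^1*67^1 * 317^1 = 42478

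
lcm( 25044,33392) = 100176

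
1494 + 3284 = 4778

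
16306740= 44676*365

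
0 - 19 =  - 19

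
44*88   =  3872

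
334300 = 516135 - 181835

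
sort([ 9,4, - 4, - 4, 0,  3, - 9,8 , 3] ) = [ - 9, - 4, - 4, 0, 3,3,4,8, 9 ]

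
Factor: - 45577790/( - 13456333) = 2^1*5^1* 11^ (  -  1 )* 17^( -1 )*83^1*89^1*227^( - 1 ) * 317^( - 1)*617^1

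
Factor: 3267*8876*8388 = 243234318096 =2^4*3^5*7^1*11^2*233^1 * 317^1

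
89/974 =89/974 = 0.09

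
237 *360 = 85320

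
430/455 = 86/91 = 0.95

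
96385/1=96385=96385.00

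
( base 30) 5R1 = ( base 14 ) 1D15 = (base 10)5311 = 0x14bf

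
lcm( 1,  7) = 7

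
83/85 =83/85= 0.98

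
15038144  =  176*85444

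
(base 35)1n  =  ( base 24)2A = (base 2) 111010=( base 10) 58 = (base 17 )37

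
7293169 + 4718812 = 12011981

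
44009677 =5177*8501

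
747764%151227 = 142856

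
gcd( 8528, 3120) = 208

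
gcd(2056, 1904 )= 8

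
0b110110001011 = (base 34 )2xx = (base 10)3467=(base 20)8d7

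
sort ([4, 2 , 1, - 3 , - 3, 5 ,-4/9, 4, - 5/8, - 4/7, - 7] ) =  [ - 7, - 3, - 3,-5/8,- 4/7, - 4/9,1, 2, 4, 4, 5]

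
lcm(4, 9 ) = 36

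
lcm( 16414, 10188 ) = 295452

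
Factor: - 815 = - 5^1*163^1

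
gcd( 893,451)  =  1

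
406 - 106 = 300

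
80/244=20/61 =0.33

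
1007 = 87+920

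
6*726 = 4356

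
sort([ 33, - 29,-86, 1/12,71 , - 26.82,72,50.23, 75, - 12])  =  [  -  86, - 29, - 26.82, - 12, 1/12 , 33,50.23,71, 72, 75 ]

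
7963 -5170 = 2793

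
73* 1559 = 113807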